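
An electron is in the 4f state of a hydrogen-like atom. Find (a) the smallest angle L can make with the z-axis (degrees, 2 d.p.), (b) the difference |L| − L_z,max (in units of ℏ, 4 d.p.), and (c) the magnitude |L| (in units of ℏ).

θ_min ≈ 30.00°; |L|−L_z,max ≈ 0.4641ℏ; |L| = 2√3 ℏ ≈ 3.464ℏ

For 4f, l = 3.
cos θ_min = 3/√12, so θ_min ≈ 30.00°.
|L| − L_z,max = (2√3 − 3)ℏ ≈ 0.4641ℏ.
|L| = ℏ√(3·4) = 2√3 ℏ ≈ 3.464ℏ.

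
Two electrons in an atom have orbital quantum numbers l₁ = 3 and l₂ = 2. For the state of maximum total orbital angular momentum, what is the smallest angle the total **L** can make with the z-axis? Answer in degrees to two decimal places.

The total orbital quantum number L ranges from |l₁ − l₂| to l₁ + l₂ in integer steps.
L ∈ {1, 2, 3, 4, 5}.
The maximum is L = 5, with |L_tot| = ℏ√(5·6) = √30 ℏ.
The minimum angle with z is arccos(5/√30) ≈ 24.09°.

θ_min ≈ 24.09°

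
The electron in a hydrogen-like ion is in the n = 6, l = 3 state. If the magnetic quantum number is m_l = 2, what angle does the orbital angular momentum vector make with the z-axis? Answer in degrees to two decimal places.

θ ≈ 54.74°

|L|² = l(l+1)ℏ² = 12ℏ², so |L| = 2√3 ℏ.
L_z = m_l ℏ = 2ℏ.
cos θ = L_z/|L| = 2/√12, so θ ≈ 54.74°.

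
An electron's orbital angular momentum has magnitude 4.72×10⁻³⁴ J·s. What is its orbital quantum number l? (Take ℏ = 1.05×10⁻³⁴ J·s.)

l = 4

|L|/ℏ = (4.72×10⁻³⁴)/(1.05×10⁻³⁴) ≈ 4.495.
(|L|/ℏ)² = l(l+1) ≈ 20.21 ⇒ l = 4.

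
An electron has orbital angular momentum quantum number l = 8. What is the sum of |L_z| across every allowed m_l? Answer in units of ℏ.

Σ|L_z| = 72 ℏ

The allowed m_l values are -8, -7, -6, -5, -4, -3, -2, -1, 0, 1, 2, 3, 4, 5, 6, 7, 8.
Σ|m_l| = 2(1+2+…+8) = 72.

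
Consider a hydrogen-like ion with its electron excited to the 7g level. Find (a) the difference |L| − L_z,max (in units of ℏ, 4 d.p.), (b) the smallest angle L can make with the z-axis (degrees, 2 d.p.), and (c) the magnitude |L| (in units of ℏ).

The 7g level has l = 4.
|L| − L_z,max = (2√5 − 4)ℏ ≈ 0.4721ℏ.
cos θ_min = 4/√20, so θ_min ≈ 26.57°.
|L| = ℏ√(4·5) = 2√5 ℏ ≈ 4.472ℏ.

|L|−L_z,max ≈ 0.4721ℏ; θ_min ≈ 26.57°; |L| = 2√5 ℏ ≈ 4.472ℏ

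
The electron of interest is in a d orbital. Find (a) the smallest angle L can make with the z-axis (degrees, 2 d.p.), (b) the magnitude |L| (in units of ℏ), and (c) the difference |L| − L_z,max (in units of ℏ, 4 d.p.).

θ_min ≈ 35.26°; |L| = √6 ℏ ≈ 2.449ℏ; |L|−L_z,max ≈ 0.4495ℏ

A d state has l = 2.
cos θ_min = 2/√6, so θ_min ≈ 35.26°.
|L| = ℏ√(2·3) = √6 ℏ ≈ 2.449ℏ.
|L| − L_z,max = (√6 − 2)ℏ ≈ 0.4495ℏ.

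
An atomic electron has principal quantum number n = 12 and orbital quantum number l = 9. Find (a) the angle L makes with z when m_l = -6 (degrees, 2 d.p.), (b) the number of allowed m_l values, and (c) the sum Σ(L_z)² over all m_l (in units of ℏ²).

For m_l = -6: cos θ = -6/√90, θ ≈ 129.23°.
There are 2l+1 = 19 values of m_l.
Σ m_l² = 570, so Σ(L_z)² = 570 ℏ².

θ(m_l=-6) ≈ 129.23°; 19 values; Σ(L_z)² = 570 ℏ²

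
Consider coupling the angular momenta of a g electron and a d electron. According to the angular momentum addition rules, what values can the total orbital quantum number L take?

Angular momentum addition gives L = |l₁ − l₂|, …, l₁ + l₂.
So L can be 2, 3, 4, 5, 6.

L = 2, 3, 4, 5, 6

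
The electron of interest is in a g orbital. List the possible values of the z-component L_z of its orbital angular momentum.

For a g orbital, l = 4.
L_z = m_l ℏ with m_l ranging from −l to +l in integer steps.
For l = 4: m_l ∈ {-4, -3, -2, -1, 0, 1, 2, 3, 4}.

L_z ∈ {−4ℏ, −3ℏ, −2ℏ, −ℏ, 0, ℏ, 2ℏ, 3ℏ, 4ℏ}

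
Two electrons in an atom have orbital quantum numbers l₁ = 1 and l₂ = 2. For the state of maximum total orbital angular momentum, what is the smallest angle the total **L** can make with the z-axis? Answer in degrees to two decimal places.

θ_min ≈ 30.00°

The total orbital quantum number L ranges from |l₁ − l₂| to l₁ + l₂ in integer steps.
So L can be 1, 2, 3.
The maximum is L = 3, with |L_tot| = ℏ√(3·4) = 2√3 ℏ.
The minimum angle with z is arccos(3/√12) ≈ 30.00°.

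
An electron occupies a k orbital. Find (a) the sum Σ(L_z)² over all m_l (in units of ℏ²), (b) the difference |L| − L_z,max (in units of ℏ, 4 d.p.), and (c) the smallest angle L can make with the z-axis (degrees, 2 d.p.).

Σ(L_z)² = 280 ℏ²; |L|−L_z,max ≈ 0.4833ℏ; θ_min ≈ 20.70°

For a k orbital, l = 7.
Σ m_l² = 280, so Σ(L_z)² = 280 ℏ².
|L| − L_z,max = (2√14 − 7)ℏ ≈ 0.4833ℏ.
cos θ_min = 7/√56, so θ_min ≈ 20.70°.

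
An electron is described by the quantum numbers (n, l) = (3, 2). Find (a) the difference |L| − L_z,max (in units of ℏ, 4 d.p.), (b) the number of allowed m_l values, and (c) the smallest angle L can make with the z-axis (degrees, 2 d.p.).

|L| − L_z,max = (√6 − 2)ℏ ≈ 0.4495ℏ.
There are 2l+1 = 5 values of m_l.
cos θ_min = 2/√6, so θ_min ≈ 35.26°.

|L|−L_z,max ≈ 0.4495ℏ; 5 values; θ_min ≈ 35.26°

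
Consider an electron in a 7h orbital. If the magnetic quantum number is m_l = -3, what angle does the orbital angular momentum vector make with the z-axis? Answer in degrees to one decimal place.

For 7h, l = 5.
|L|² = l(l+1)ℏ² = 30ℏ², so |L| = √30 ℏ.
L_z = m_l ℏ = −3ℏ.
cos θ = L_z/|L| = -3/√30, so θ ≈ 123.2°.

θ ≈ 123.2°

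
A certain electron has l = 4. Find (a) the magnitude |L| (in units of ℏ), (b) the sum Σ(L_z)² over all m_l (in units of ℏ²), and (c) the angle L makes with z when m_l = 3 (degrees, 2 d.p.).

|L| = ℏ√(4·5) = 2√5 ℏ ≈ 4.472ℏ.
Σ m_l² = 60, so Σ(L_z)² = 60 ℏ².
For m_l = 3: cos θ = 3/√20, θ ≈ 47.87°.

|L| = 2√5 ℏ ≈ 4.472ℏ; Σ(L_z)² = 60 ℏ²; θ(m_l=3) ≈ 47.87°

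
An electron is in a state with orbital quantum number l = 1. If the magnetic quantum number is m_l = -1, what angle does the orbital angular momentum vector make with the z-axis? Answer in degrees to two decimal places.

θ ≈ 135.00°

|L| = ℏ√(l(l+1)) = √2 ℏ.
L_z = m_l ℏ = −1ℏ.
cos θ = L_z/|L| = -1/√2, so θ ≈ 135.00°.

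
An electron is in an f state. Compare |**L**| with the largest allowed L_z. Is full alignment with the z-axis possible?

F corresponds to l = 3.
|L| = 2√3 ℏ ≈ 3.4641ℏ, while L_z,max = lℏ = 3ℏ.
Since |L| > L_z,max, the vector can never point exactly along z; the closest it comes is θ_min = arccos(3/√12) ≈ 30.0°.

No: L_z,max = 3ℏ < |L| = 2√3 ℏ ≈ 3.464ℏ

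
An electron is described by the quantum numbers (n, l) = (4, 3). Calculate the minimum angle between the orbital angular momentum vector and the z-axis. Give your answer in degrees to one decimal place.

θ_min ≈ 30.0°

|L| = ℏ√(l(l+1)) = 2√3 ℏ.
The smallest angle corresponds to the largest L_z, i.e. m_l = l = 3, giving L_z = 3ℏ.
cos θ_min = 3/√12, so θ_min ≈ 30.0°.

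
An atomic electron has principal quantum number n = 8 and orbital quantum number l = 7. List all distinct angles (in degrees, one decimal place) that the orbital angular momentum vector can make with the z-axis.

|L| = √(l(l+1)) ℏ = 2√14 ℏ.
cos θ = m_l/√56 for each m_l ∈ {-7, -6, -5, -4, -3, -2, -1, 0, 1, 2, 3, 4, 5, 6, 7}.

θ ∈ {20.7°, 36.7°, 48.1°, 57.7°, 66.4°, 74.5°, 82.3°, 90.0°, 97.7°, 105.5°, 113.6°, 122.3°, 131.9°, 143.3°, 159.3°}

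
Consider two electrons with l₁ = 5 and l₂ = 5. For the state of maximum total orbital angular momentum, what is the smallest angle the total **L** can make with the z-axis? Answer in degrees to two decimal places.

θ_min ≈ 17.55°

By the triangle rule, |l₁ − l₂| ≤ L ≤ l₁ + l₂.
Allowed values: L = 0, 1, 2, 3, 4, 5, 6, 7, 8, 9, 10.
The maximum is L = 10, with |L_tot| = ℏ√(10·11) = √110 ℏ.
The minimum angle with z is arccos(10/√110) ≈ 17.55°.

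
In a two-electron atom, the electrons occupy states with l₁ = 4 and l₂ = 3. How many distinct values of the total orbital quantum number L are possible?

By the triangle rule, |l₁ − l₂| ≤ L ≤ l₁ + l₂.
L ∈ {1, 2, 3, 4, 5, 6, 7}.
That is 7 values.

7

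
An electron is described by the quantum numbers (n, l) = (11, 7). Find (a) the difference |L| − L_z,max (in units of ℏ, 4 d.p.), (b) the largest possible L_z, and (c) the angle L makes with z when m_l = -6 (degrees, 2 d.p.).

|L| − L_z,max = (2√14 − 7)ℏ ≈ 0.4833ℏ.
L_z,max = lℏ = 7ℏ.
For m_l = -6: cos θ = -6/√56, θ ≈ 143.30°.

|L|−L_z,max ≈ 0.4833ℏ; L_z,max = 7ℏ; θ(m_l=-6) ≈ 143.30°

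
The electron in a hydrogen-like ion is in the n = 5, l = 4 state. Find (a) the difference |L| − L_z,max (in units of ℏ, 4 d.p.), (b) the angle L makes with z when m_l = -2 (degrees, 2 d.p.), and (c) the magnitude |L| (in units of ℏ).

|L| − L_z,max = (2√5 − 4)ℏ ≈ 0.4721ℏ.
For m_l = -2: cos θ = -2/√20, θ ≈ 116.57°.
|L| = ℏ√(4·5) = 2√5 ℏ ≈ 4.472ℏ.

|L|−L_z,max ≈ 0.4721ℏ; θ(m_l=-2) ≈ 116.57°; |L| = 2√5 ℏ ≈ 4.472ℏ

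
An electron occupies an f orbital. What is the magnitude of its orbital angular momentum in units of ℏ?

An f state has l = 3.
|L| = ℏ√(l(l+1)) = ℏ√(3·4) = 2√3 ℏ

|L| = 2√3 ℏ ≈ 3.464ℏ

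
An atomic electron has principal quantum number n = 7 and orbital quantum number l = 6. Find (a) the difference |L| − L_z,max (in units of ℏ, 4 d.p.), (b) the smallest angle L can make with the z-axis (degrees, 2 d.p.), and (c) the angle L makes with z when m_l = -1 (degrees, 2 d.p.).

|L|−L_z,max ≈ 0.4807ℏ; θ_min ≈ 22.21°; θ(m_l=-1) ≈ 98.88°

|L| − L_z,max = (√42 − 6)ℏ ≈ 0.4807ℏ.
cos θ_min = 6/√42, so θ_min ≈ 22.21°.
For m_l = -1: cos θ = -1/√42, θ ≈ 98.88°.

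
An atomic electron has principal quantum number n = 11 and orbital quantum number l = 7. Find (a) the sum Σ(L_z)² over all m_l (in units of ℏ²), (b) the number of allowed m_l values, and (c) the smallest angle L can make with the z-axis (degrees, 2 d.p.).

Σ(L_z)² = 280 ℏ²; 15 values; θ_min ≈ 20.70°

Σ m_l² = 280, so Σ(L_z)² = 280 ℏ².
There are 2l+1 = 15 values of m_l.
cos θ_min = 7/√56, so θ_min ≈ 20.70°.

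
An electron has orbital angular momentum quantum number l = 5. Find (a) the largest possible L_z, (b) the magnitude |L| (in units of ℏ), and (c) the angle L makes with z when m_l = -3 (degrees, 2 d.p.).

L_z,max = 5ℏ; |L| = √30 ℏ ≈ 5.477ℏ; θ(m_l=-3) ≈ 123.21°

L_z,max = lℏ = 5ℏ.
|L| = ℏ√(5·6) = √30 ℏ ≈ 5.477ℏ.
For m_l = -3: cos θ = -3/√30, θ ≈ 123.21°.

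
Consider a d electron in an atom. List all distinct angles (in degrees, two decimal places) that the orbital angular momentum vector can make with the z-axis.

A d state has l = 2.
|L| = ℏ√(l(l+1)) = √6 ℏ.
cos θ = m_l/√6 for each m_l ∈ {-2, -1, 0, 1, 2}.

θ ∈ {35.26°, 65.91°, 90.00°, 114.09°, 144.74°}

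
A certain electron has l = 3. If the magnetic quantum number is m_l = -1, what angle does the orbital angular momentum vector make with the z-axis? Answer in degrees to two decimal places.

|L|² = l(l+1)ℏ² = 12ℏ², so |L| = 2√3 ℏ.
L_z = m_l ℏ = −1ℏ.
cos θ = L_z/|L| = -1/√12, so θ ≈ 106.78°.

θ ≈ 106.78°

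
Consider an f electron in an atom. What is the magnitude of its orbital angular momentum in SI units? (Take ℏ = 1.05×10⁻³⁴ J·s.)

|L| = 3.64×10⁻³⁴ J·s

For an f orbital, l = 3.
|L| = ℏ√(l(l+1)) = ℏ√(3·4) = 2√3 ℏ
Numerically, |L| = 3.464 × (1.05×10⁻³⁴ J·s) = 3.64×10⁻³⁴ J·s.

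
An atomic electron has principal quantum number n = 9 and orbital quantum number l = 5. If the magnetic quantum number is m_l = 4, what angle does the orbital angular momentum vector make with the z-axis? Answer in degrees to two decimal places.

θ ≈ 43.09°

|L| = √(l(l+1)) ℏ = √30 ℏ.
L_z = m_l ℏ = 4ℏ.
cos θ = L_z/|L| = 4/√30, so θ ≈ 43.09°.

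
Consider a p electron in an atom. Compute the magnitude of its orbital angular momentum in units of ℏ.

The letter p corresponds to l = 1.
|L| = ℏ√(l(l+1)) = ℏ√(1·2) = √2 ℏ

|L| = √2 ℏ ≈ 1.414ℏ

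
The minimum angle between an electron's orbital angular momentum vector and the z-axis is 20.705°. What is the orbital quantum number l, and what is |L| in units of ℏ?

l = 7, |L| = 2√14 ℏ ≈ 7.483ℏ

cos²θ_min = l/(l+1) = 0.8750.
Thus l = 0.8750/(1 − 0.8750) ≈ 7.
Then |L| = ℏ√(7·8) = 2√14 ℏ.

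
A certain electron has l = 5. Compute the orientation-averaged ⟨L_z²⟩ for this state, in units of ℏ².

m_l ∈ {-5, -4, -3, -2, -1, 0, 1, 2, 3, 4, 5}.
⟨L_z²⟩ = ℏ²·l(l+1)/3 = 10ℏ².

⟨L_z²⟩ = 10 ℏ²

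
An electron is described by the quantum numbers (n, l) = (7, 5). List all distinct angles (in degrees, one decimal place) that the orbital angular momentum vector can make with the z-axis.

θ ∈ {24.1°, 43.1°, 56.8°, 68.6°, 79.5°, 90.0°, 100.5°, 111.4°, 123.2°, 136.9°, 155.9°}

|L|² = l(l+1)ℏ² = 30ℏ², so |L| = √30 ℏ.
cos θ = m_l/√30 for each m_l ∈ {-5, -4, -3, -2, -1, 0, 1, 2, 3, 4, 5}.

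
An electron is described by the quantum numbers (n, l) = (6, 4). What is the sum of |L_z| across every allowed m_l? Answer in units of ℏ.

Σ|L_z| = 20 ℏ

m_l runs from −4 to 4, i.e. {-4, -3, -2, -1, 0, 1, 2, 3, 4}.
Σ|m_l| = l(l+1) = 20.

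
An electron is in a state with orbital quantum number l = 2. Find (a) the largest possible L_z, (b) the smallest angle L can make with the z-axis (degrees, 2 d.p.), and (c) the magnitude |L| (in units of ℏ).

L_z,max = 2ℏ; θ_min ≈ 35.26°; |L| = √6 ℏ ≈ 2.449ℏ

L_z,max = lℏ = 2ℏ.
cos θ_min = 2/√6, so θ_min ≈ 35.26°.
|L| = ℏ√(2·3) = √6 ℏ ≈ 2.449ℏ.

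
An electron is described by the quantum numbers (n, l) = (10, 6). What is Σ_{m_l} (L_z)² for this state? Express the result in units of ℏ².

The allowed m_l values are -6, -5, -4, -3, -2, -1, 0, 1, 2, 3, 4, 5, 6.
Σ m_l² = 2·(1 + 4 + 9 + 16 + 25 + 36) = 182.

Σ(L_z)² = 182 ℏ²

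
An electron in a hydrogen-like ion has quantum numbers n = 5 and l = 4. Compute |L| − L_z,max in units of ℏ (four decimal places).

|L| = 2√5 ℏ ≈ 4.4721ℏ, while L_z,max = lℏ = 4ℏ.
The difference is (2√5 − 4)ℏ ≈ 0.4721ℏ.

|L| − L_z,max ≈ 0.4721ℏ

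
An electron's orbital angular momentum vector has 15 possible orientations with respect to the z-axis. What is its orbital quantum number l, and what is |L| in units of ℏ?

15 = 2l + 1, so l = (15−1)/2 = 7.
|L| = ℏ√(l(l+1)) = ℏ√(7·8) = 2√14 ℏ.

l = 7, |L| = 2√14 ℏ ≈ 7.483ℏ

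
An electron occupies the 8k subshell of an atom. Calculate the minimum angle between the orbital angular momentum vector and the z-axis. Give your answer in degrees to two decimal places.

θ_min ≈ 20.70°

For 8k, l = 7.
|L|² = l(l+1)ℏ² = 56ℏ², so |L| = 2√14 ℏ.
The smallest angle corresponds to the largest L_z, i.e. m_l = l = 7, giving L_z = 7ℏ.
cos θ_min = 7/√56, so θ_min ≈ 20.70°.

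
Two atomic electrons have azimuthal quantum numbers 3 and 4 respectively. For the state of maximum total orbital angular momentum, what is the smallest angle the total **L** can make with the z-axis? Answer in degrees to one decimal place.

L runs from |3 − 4| = 1 to 3 + 4 = 7.
L ∈ {1, 2, 3, 4, 5, 6, 7}.
The maximum is L = 7, with |L_tot| = ℏ√(7·8) = 2√14 ℏ.
The minimum angle with z is arccos(7/√56) ≈ 20.7°.

θ_min ≈ 20.7°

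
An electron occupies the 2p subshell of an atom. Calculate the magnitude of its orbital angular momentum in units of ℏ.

|L| = √2 ℏ ≈ 1.414ℏ

The 2p subshell has l = 1.
|L| = ℏ√(l(l+1)) = ℏ√(1·2) = √2 ℏ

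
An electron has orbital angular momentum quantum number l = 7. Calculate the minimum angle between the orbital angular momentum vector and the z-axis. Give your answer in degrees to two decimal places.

θ_min ≈ 20.70°

|L| = ℏ√(l(l+1)) = 2√14 ℏ.
The smallest angle corresponds to the largest L_z, i.e. m_l = l = 7, giving L_z = 7ℏ.
cos θ_min = 7/√56, so θ_min ≈ 20.70°.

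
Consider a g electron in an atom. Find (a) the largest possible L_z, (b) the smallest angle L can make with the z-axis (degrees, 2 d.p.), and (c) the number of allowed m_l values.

A g state has l = 4.
L_z,max = lℏ = 4ℏ.
cos θ_min = 4/√20, so θ_min ≈ 26.57°.
There are 2l+1 = 9 values of m_l.

L_z,max = 4ℏ; θ_min ≈ 26.57°; 9 values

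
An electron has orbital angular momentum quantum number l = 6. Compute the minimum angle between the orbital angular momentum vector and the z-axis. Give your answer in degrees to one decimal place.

|L| = ℏ√(l(l+1)) = √42 ℏ.
The smallest angle corresponds to the largest L_z, i.e. m_l = l = 6, giving L_z = 6ℏ.
cos θ_min = 6/√42, so θ_min ≈ 22.2°.

θ_min ≈ 22.2°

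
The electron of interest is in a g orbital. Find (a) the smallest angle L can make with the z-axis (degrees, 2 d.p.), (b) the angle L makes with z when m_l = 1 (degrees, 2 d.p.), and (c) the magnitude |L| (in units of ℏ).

A g state has l = 4.
cos θ_min = 4/√20, so θ_min ≈ 26.57°.
For m_l = 1: cos θ = 1/√20, θ ≈ 77.08°.
|L| = ℏ√(4·5) = 2√5 ℏ ≈ 4.472ℏ.

θ_min ≈ 26.57°; θ(m_l=1) ≈ 77.08°; |L| = 2√5 ℏ ≈ 4.472ℏ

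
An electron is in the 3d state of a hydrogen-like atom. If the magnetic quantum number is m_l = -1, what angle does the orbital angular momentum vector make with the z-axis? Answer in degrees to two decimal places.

θ ≈ 114.09°

For 3d, l = 2.
|L|² = l(l+1)ℏ² = 6ℏ², so |L| = √6 ℏ.
L_z = m_l ℏ = −1ℏ.
cos θ = L_z/|L| = -1/√6, so θ ≈ 114.09°.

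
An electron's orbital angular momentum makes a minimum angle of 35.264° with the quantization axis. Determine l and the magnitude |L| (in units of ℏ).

l = 2, |L| = √6 ℏ ≈ 2.449ℏ

cos²θ_min = l/(l+1) = 0.6667.
Thus l = 0.6667/(1 − 0.6667) ≈ 2.
Then |L| = ℏ√(2·3) = √6 ℏ.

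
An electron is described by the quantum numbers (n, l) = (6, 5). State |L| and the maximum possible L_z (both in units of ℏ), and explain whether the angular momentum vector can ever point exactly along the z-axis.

No: L_z,max = 5ℏ < |L| = √30 ℏ ≈ 5.477ℏ

|L| = √30 ℏ ≈ 5.4772ℏ, while L_z,max = lℏ = 5ℏ.
Since |L| > L_z,max, the vector can never point exactly along z; the closest it comes is θ_min = arccos(5/√30) ≈ 24.1°.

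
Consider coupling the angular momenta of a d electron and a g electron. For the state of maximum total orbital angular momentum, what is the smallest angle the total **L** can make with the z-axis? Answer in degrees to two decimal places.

L runs from |2 − 4| = 2 to 2 + 4 = 6.
So L can be 2, 3, 4, 5, 6.
The maximum is L = 6, with |L_tot| = ℏ√(6·7) = √42 ℏ.
The minimum angle with z is arccos(6/√42) ≈ 22.21°.

θ_min ≈ 22.21°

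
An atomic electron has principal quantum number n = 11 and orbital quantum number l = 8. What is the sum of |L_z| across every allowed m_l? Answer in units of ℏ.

Σ|L_z| = 72 ℏ

m_l ∈ {-8, -7, -6, -5, -4, -3, -2, -1, 0, 1, 2, 3, 4, 5, 6, 7, 8}.
Σ|m_l| = 2·8(8+1)/2 = 72.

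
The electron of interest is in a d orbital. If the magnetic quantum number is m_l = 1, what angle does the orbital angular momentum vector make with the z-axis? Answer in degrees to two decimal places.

A d state has l = 2.
|L| = ℏ√(l(l+1)) = √6 ℏ.
L_z = m_l ℏ = 1ℏ.
cos θ = L_z/|L| = 1/√6, so θ ≈ 65.91°.

θ ≈ 65.91°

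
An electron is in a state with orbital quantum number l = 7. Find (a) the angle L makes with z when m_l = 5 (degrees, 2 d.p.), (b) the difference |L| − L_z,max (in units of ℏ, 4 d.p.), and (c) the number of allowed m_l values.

θ(m_l=5) ≈ 48.08°; |L|−L_z,max ≈ 0.4833ℏ; 15 values

For m_l = 5: cos θ = 5/√56, θ ≈ 48.08°.
|L| − L_z,max = (2√14 − 7)ℏ ≈ 0.4833ℏ.
There are 2l+1 = 15 values of m_l.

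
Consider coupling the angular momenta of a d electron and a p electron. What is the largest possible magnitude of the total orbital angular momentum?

|L_tot|_max = 2√3 ℏ ≈ 3.464ℏ

L runs from |2 − 1| = 1 to 2 + 1 = 3.
So L can be 1, 2, 3.
The largest magnitude corresponds to L = 3: |L_tot| = ℏ√(3·4) = 2√3 ℏ.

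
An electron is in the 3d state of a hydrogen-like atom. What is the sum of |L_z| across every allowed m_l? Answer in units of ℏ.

Σ|L_z| = 6 ℏ

The 3d subshell has l = 2.
m_l runs from −2 to 2, i.e. {-2, -1, 0, 1, 2}.
Σ|m_l| = 2·2(2+1)/2 = 6.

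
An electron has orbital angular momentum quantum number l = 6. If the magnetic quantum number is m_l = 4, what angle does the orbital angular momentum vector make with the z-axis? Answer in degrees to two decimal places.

|L|² = l(l+1)ℏ² = 42ℏ², so |L| = √42 ℏ.
L_z = m_l ℏ = 4ℏ.
cos θ = L_z/|L| = 4/√42, so θ ≈ 51.89°.

θ ≈ 51.89°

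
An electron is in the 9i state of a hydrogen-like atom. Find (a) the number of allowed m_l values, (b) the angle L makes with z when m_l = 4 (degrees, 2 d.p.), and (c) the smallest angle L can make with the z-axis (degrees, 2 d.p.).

The 9i subshell has l = 6.
There are 2l+1 = 13 values of m_l.
For m_l = 4: cos θ = 4/√42, θ ≈ 51.89°.
cos θ_min = 6/√42, so θ_min ≈ 22.21°.

13 values; θ(m_l=4) ≈ 51.89°; θ_min ≈ 22.21°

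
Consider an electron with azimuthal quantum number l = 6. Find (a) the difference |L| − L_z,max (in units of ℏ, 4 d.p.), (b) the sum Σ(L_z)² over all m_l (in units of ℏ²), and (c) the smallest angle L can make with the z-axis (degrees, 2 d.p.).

|L| − L_z,max = (√42 − 6)ℏ ≈ 0.4807ℏ.
Σ m_l² = 182, so Σ(L_z)² = 182 ℏ².
cos θ_min = 6/√42, so θ_min ≈ 22.21°.

|L|−L_z,max ≈ 0.4807ℏ; Σ(L_z)² = 182 ℏ²; θ_min ≈ 22.21°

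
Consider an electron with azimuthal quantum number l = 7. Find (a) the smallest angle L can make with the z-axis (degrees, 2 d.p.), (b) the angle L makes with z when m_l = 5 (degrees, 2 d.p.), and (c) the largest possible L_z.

θ_min ≈ 20.70°; θ(m_l=5) ≈ 48.08°; L_z,max = 7ℏ

cos θ_min = 7/√56, so θ_min ≈ 20.70°.
For m_l = 5: cos θ = 5/√56, θ ≈ 48.08°.
L_z,max = lℏ = 7ℏ.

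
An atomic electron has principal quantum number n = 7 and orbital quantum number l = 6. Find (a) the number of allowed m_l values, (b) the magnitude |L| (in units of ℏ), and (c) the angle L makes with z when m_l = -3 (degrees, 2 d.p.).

13 values; |L| = √42 ℏ ≈ 6.481ℏ; θ(m_l=-3) ≈ 117.58°

There are 2l+1 = 13 values of m_l.
|L| = ℏ√(6·7) = √42 ℏ ≈ 6.481ℏ.
For m_l = -3: cos θ = -3/√42, θ ≈ 117.58°.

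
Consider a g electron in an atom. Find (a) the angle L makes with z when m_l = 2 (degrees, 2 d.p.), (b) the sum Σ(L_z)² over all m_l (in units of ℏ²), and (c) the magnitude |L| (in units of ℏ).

θ(m_l=2) ≈ 63.43°; Σ(L_z)² = 60 ℏ²; |L| = 2√5 ℏ ≈ 4.472ℏ

A g state has l = 4.
For m_l = 2: cos θ = 2/√20, θ ≈ 63.43°.
Σ m_l² = 60, so Σ(L_z)² = 60 ℏ².
|L| = ℏ√(4·5) = 2√5 ℏ ≈ 4.472ℏ.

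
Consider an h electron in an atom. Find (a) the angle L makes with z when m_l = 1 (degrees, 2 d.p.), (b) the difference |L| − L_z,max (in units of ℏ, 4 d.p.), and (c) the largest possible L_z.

An h state has l = 5.
For m_l = 1: cos θ = 1/√30, θ ≈ 79.48°.
|L| − L_z,max = (√30 − 5)ℏ ≈ 0.4772ℏ.
L_z,max = lℏ = 5ℏ.

θ(m_l=1) ≈ 79.48°; |L|−L_z,max ≈ 0.4772ℏ; L_z,max = 5ℏ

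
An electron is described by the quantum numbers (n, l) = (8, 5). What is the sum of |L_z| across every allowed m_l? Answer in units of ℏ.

m_l ∈ {-5, -4, -3, -2, -1, 0, 1, 2, 3, 4, 5}.
Σ|m_l| = 2·5(5+1)/2 = 30.

Σ|L_z| = 30 ℏ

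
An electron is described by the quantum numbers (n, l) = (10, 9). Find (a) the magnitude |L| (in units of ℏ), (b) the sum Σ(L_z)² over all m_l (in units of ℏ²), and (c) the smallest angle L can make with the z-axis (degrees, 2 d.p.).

|L| = 3√10 ℏ ≈ 9.487ℏ; Σ(L_z)² = 570 ℏ²; θ_min ≈ 18.43°

|L| = ℏ√(9·10) = 3√10 ℏ ≈ 9.487ℏ.
Σ m_l² = 570, so Σ(L_z)² = 570 ℏ².
cos θ_min = 9/√90, so θ_min ≈ 18.43°.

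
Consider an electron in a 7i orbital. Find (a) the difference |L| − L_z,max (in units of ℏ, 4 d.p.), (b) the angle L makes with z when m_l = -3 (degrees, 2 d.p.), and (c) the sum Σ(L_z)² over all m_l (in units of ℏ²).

The 7i subshell has l = 6.
|L| − L_z,max = (√42 − 6)ℏ ≈ 0.4807ℏ.
For m_l = -3: cos θ = -3/√42, θ ≈ 117.58°.
Σ m_l² = 182, so Σ(L_z)² = 182 ℏ².

|L|−L_z,max ≈ 0.4807ℏ; θ(m_l=-3) ≈ 117.58°; Σ(L_z)² = 182 ℏ²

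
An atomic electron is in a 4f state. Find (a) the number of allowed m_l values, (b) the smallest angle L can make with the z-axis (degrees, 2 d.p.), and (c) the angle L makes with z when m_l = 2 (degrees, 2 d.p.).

7 values; θ_min ≈ 30.00°; θ(m_l=2) ≈ 54.74°

For 4f, l = 3.
There are 2l+1 = 7 values of m_l.
cos θ_min = 3/√12, so θ_min ≈ 30.00°.
For m_l = 2: cos θ = 2/√12, θ ≈ 54.74°.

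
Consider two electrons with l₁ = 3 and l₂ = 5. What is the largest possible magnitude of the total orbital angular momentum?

|L_tot|_max = 6√2 ℏ ≈ 8.485ℏ

Angular momentum addition gives L = |l₁ − l₂|, …, l₁ + l₂.
L ∈ {2, 3, 4, 5, 6, 7, 8}.
The largest magnitude corresponds to L = 8: |L_tot| = ℏ√(8·9) = 6√2 ℏ.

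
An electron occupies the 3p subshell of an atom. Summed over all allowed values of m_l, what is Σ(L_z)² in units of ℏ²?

The 3p subshell has l = 1.
m_l ∈ {-1, 0, 1}.
Σ m_l² = 2·(1) = 2.

Σ(L_z)² = 2 ℏ²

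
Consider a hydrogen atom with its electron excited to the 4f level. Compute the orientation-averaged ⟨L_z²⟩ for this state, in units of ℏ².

⟨L_z²⟩ = 4 ℏ²

The 4f level has l = 3.
m_l runs from −3 to 3, i.e. {-3, -2, -1, 0, 1, 2, 3}.
⟨L_z²⟩ = ℏ²·(Σ m_l²)/(2l+1) = ℏ²·28/7 = 4ℏ².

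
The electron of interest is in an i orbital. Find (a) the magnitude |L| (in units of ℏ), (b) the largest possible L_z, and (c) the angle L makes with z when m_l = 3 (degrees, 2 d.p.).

|L| = √42 ℏ ≈ 6.481ℏ; L_z,max = 6ℏ; θ(m_l=3) ≈ 62.42°

I corresponds to l = 6.
|L| = ℏ√(6·7) = √42 ℏ ≈ 6.481ℏ.
L_z,max = lℏ = 6ℏ.
For m_l = 3: cos θ = 3/√42, θ ≈ 62.42°.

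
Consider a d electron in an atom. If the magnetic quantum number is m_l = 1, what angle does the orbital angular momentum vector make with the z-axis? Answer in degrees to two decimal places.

For a d orbital, l = 2.
|L|² = l(l+1)ℏ² = 6ℏ², so |L| = √6 ℏ.
L_z = m_l ℏ = 1ℏ.
cos θ = L_z/|L| = 1/√6, so θ ≈ 65.91°.

θ ≈ 65.91°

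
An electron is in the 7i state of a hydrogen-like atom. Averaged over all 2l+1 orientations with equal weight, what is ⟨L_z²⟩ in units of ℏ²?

7i means n = 7, l = 6.
The allowed m_l values are -6, -5, -4, -3, -2, -1, 0, 1, 2, 3, 4, 5, 6.
Average of L_z² over 13 states: 182/13 ℏ² = 14 ℏ².

⟨L_z²⟩ = 14 ℏ²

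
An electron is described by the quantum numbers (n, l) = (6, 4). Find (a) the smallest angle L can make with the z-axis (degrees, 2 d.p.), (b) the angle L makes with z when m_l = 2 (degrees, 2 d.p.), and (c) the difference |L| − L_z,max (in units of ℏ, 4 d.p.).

θ_min ≈ 26.57°; θ(m_l=2) ≈ 63.43°; |L|−L_z,max ≈ 0.4721ℏ

cos θ_min = 4/√20, so θ_min ≈ 26.57°.
For m_l = 2: cos θ = 2/√20, θ ≈ 63.43°.
|L| − L_z,max = (2√5 − 4)ℏ ≈ 0.4721ℏ.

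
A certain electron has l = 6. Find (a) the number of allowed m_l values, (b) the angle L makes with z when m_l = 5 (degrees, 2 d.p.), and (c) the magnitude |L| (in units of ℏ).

There are 2l+1 = 13 values of m_l.
For m_l = 5: cos θ = 5/√42, θ ≈ 39.51°.
|L| = ℏ√(6·7) = √42 ℏ ≈ 6.481ℏ.

13 values; θ(m_l=5) ≈ 39.51°; |L| = √42 ℏ ≈ 6.481ℏ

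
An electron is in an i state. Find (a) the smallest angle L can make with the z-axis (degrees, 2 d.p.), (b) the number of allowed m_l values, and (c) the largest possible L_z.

θ_min ≈ 22.21°; 13 values; L_z,max = 6ℏ

For an i orbital, l = 6.
cos θ_min = 6/√42, so θ_min ≈ 22.21°.
There are 2l+1 = 13 values of m_l.
L_z,max = lℏ = 6ℏ.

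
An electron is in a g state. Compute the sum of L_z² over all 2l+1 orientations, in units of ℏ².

A g state has l = 4.
m_l runs from −4 to 4, i.e. {-4, -3, -2, -1, 0, 1, 2, 3, 4}.
Σ m_l² = 2·(1 + 4 + 9 + 16) = 60.

Σ(L_z)² = 60 ℏ²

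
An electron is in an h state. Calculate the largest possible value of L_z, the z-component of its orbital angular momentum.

L_z,max = 5ℏ

For an h orbital, l = 5.
L_z = m_l ℏ with m_l ∈ {−5, …, 5}; the maximum is m_l = 5.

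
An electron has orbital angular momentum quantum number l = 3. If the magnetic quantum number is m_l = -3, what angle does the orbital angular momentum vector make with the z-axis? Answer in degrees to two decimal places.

θ ≈ 150.00°

|L| = ℏ√(l(l+1)) = 2√3 ℏ.
L_z = m_l ℏ = −3ℏ.
cos θ = L_z/|L| = -3/√12, so θ ≈ 150.00°.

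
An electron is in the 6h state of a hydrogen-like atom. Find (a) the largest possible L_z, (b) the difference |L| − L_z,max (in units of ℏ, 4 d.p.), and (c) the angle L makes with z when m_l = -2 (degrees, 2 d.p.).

6h means n = 6, l = 5.
L_z,max = lℏ = 5ℏ.
|L| − L_z,max = (√30 − 5)ℏ ≈ 0.4772ℏ.
For m_l = -2: cos θ = -2/√30, θ ≈ 111.42°.

L_z,max = 5ℏ; |L|−L_z,max ≈ 0.4772ℏ; θ(m_l=-2) ≈ 111.42°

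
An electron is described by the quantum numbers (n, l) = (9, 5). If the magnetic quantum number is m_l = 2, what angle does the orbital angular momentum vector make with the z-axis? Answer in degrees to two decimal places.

|L|² = l(l+1)ℏ² = 30ℏ², so |L| = √30 ℏ.
L_z = m_l ℏ = 2ℏ.
cos θ = L_z/|L| = 2/√30, so θ ≈ 68.58°.

θ ≈ 68.58°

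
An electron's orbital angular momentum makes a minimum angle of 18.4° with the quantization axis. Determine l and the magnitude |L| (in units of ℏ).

At minimum angle, m_l = l, so cos θ = l/√(l(l+1)); cos²θ = l/(l+1) = 0.9004.
Solving: l = 9.
Then |L| = ℏ√(9·10) = 3√10 ℏ.

l = 9, |L| = 3√10 ℏ ≈ 9.487ℏ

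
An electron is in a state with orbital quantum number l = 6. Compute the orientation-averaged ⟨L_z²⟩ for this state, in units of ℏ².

⟨L_z²⟩ = 14 ℏ²

The allowed m_l values are -6, -5, -4, -3, -2, -1, 0, 1, 2, 3, 4, 5, 6.
⟨L_z²⟩ = ℏ²·(Σ m_l²)/(2l+1) = ℏ²·182/13 = 14ℏ².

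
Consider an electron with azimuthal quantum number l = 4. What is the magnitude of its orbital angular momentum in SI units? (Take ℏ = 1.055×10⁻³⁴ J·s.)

|L| = 4.718×10⁻³⁴ J·s

|L| = ℏ√(l(l+1)) = ℏ√(4·5) = 2√5 ℏ
Numerically, |L| = 4.472 × (1.055×10⁻³⁴ J·s) = 4.718×10⁻³⁴ J·s.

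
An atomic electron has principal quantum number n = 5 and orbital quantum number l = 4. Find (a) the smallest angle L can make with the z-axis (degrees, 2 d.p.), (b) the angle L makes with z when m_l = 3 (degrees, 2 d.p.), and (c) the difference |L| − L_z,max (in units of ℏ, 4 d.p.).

θ_min ≈ 26.57°; θ(m_l=3) ≈ 47.87°; |L|−L_z,max ≈ 0.4721ℏ

cos θ_min = 4/√20, so θ_min ≈ 26.57°.
For m_l = 3: cos θ = 3/√20, θ ≈ 47.87°.
|L| − L_z,max = (2√5 − 4)ℏ ≈ 0.4721ℏ.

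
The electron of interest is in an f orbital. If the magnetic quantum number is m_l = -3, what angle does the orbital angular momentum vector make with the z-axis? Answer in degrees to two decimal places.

F corresponds to l = 3.
|L|² = l(l+1)ℏ² = 12ℏ², so |L| = 2√3 ℏ.
L_z = m_l ℏ = −3ℏ.
cos θ = L_z/|L| = -3/√12, so θ ≈ 150.00°.

θ ≈ 150.00°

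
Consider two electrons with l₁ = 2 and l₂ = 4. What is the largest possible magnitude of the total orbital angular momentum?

By the triangle rule, |l₁ − l₂| ≤ L ≤ l₁ + l₂.
So L can be 2, 3, 4, 5, 6.
The largest magnitude corresponds to L = 6: |L_tot| = ℏ√(6·7) = √42 ℏ.

|L_tot|_max = √42 ℏ ≈ 6.481ℏ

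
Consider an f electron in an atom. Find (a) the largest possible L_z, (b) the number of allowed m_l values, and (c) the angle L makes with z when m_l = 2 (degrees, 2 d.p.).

For an f orbital, l = 3.
L_z,max = lℏ = 3ℏ.
There are 2l+1 = 7 values of m_l.
For m_l = 2: cos θ = 2/√12, θ ≈ 54.74°.

L_z,max = 3ℏ; 7 values; θ(m_l=2) ≈ 54.74°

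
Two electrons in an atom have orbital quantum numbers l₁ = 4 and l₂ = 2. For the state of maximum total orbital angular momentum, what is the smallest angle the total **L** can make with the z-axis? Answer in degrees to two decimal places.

θ_min ≈ 22.21°

Angular momentum addition gives L = |l₁ − l₂|, …, l₁ + l₂.
So L can be 2, 3, 4, 5, 6.
The maximum is L = 6, with |L_tot| = ℏ√(6·7) = √42 ℏ.
The minimum angle with z is arccos(6/√42) ≈ 22.21°.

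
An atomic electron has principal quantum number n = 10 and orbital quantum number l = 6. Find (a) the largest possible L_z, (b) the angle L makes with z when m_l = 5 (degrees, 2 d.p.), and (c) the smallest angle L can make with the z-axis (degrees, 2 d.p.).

L_z,max = 6ℏ; θ(m_l=5) ≈ 39.51°; θ_min ≈ 22.21°

L_z,max = lℏ = 6ℏ.
For m_l = 5: cos θ = 5/√42, θ ≈ 39.51°.
cos θ_min = 6/√42, so θ_min ≈ 22.21°.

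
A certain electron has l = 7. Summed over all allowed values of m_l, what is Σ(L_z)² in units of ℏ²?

Σ(L_z)² = 280 ℏ²

m_l ∈ {-7, -6, -5, -4, -3, -2, -1, 0, 1, 2, 3, 4, 5, 6, 7}.
Σ m_l² = 2·(1 + 4 + 9 + 16 + 25 + 36 + 49) = 280.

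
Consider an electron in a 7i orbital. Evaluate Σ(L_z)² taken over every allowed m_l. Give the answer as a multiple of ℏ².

For 7i, l = 6.
m_l runs from −6 to 6, i.e. {-6, -5, -4, -3, -2, -1, 0, 1, 2, 3, 4, 5, 6}.
Σ m_l² = l(l+1)(2l+1)/3 = 6·7·13/3 = 182.

Σ(L_z)² = 182 ℏ²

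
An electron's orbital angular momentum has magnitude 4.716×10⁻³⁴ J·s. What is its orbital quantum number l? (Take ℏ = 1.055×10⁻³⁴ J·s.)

l = 4

In units of ℏ, |L| ≈ 4.470.
Set l(l+1) = 19.98; the integer solution is l = 4.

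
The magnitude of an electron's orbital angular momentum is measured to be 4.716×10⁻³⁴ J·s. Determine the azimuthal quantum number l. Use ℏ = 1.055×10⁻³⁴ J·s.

|L|/ℏ = (4.716×10⁻³⁴)/(1.055×10⁻³⁴) ≈ 4.470.
Set l(l+1) = 19.98; the integer solution is l = 4.

l = 4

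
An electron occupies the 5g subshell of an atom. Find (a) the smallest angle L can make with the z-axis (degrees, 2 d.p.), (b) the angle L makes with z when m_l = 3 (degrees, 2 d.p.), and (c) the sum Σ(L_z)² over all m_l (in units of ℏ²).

5g means n = 5, l = 4.
cos θ_min = 4/√20, so θ_min ≈ 26.57°.
For m_l = 3: cos θ = 3/√20, θ ≈ 47.87°.
Σ m_l² = 60, so Σ(L_z)² = 60 ℏ².

θ_min ≈ 26.57°; θ(m_l=3) ≈ 47.87°; Σ(L_z)² = 60 ℏ²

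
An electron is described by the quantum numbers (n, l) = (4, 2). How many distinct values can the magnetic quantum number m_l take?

The number of m_l values is 2l + 1 = 2·2 + 1 = 5.

5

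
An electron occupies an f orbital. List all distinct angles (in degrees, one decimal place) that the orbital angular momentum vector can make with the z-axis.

θ ∈ {30.0°, 54.7°, 73.2°, 90.0°, 106.8°, 125.3°, 150.0°}

For an f orbital, l = 3.
|L| = ℏ√(l(l+1)) = 2√3 ℏ.
cos θ = m_l/√12 for each m_l ∈ {-3, -2, -1, 0, 1, 2, 3}.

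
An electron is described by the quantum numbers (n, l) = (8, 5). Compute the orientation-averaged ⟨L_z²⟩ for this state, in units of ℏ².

⟨L_z²⟩ = 10 ℏ²

m_l runs from −5 to 5, i.e. {-5, -4, -3, -2, -1, 0, 1, 2, 3, 4, 5}.
⟨L_z²⟩ = ℏ²·(Σ m_l²)/(2l+1) = ℏ²·110/11 = 10ℏ².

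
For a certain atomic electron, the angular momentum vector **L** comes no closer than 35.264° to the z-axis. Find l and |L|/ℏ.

cos θ_min = l/√(l(l+1)) = √(l/(l+1)), so l/(l+1) = cos²(35.264°) = 0.6667.
l = cos²θ/sin²θ ≈ 2.
Then |L| = ℏ√(2·3) = √6 ℏ.

l = 2, |L| = √6 ℏ ≈ 2.449ℏ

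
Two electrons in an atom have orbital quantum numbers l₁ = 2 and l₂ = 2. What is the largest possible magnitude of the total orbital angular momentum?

|L_tot|_max = 2√5 ℏ ≈ 4.472ℏ

By the triangle rule, |l₁ − l₂| ≤ L ≤ l₁ + l₂.
L ∈ {0, 1, 2, 3, 4}.
The largest magnitude corresponds to L = 4: |L_tot| = ℏ√(4·5) = 2√5 ℏ.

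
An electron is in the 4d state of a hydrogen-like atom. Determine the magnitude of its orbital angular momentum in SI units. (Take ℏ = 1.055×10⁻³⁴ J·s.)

For 4d, l = 2.
|L| = ℏ√(l(l+1)) = ℏ√(2·3) = √6 ℏ
Numerically, |L| = 2.449 × (1.055×10⁻³⁴ J·s) = 2.584×10⁻³⁴ J·s.

|L| = 2.584×10⁻³⁴ J·s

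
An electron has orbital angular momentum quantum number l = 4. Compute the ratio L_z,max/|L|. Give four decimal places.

|L| = 2√5 ℏ ≈ 4.4721ℏ, while L_z,max = lℏ = 4ℏ.
L_z,max/|L| = 4/√20 = 0.8944.

L_z,max/|L| = 0.8944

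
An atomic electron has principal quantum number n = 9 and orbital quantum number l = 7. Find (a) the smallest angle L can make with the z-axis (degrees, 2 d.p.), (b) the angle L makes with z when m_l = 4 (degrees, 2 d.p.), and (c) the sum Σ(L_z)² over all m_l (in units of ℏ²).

cos θ_min = 7/√56, so θ_min ≈ 20.70°.
For m_l = 4: cos θ = 4/√56, θ ≈ 57.69°.
Σ m_l² = 280, so Σ(L_z)² = 280 ℏ².

θ_min ≈ 20.70°; θ(m_l=4) ≈ 57.69°; Σ(L_z)² = 280 ℏ²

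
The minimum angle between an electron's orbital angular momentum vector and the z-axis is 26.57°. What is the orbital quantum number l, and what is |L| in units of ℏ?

cos²θ_min = l/(l+1) = 0.7999.
Solving: l = 4.
Then |L| = ℏ√(4·5) = 2√5 ℏ.

l = 4, |L| = 2√5 ℏ ≈ 4.472ℏ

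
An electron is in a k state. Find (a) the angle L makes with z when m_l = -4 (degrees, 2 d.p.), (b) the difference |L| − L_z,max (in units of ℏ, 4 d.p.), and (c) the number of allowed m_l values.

A k state has l = 7.
For m_l = -4: cos θ = -4/√56, θ ≈ 122.31°.
|L| − L_z,max = (2√14 − 7)ℏ ≈ 0.4833ℏ.
There are 2l+1 = 15 values of m_l.

θ(m_l=-4) ≈ 122.31°; |L|−L_z,max ≈ 0.4833ℏ; 15 values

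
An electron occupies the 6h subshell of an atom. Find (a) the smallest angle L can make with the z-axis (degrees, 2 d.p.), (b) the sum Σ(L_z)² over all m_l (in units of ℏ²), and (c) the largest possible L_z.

The 6h subshell has l = 5.
cos θ_min = 5/√30, so θ_min ≈ 24.09°.
Σ m_l² = 110, so Σ(L_z)² = 110 ℏ².
L_z,max = lℏ = 5ℏ.

θ_min ≈ 24.09°; Σ(L_z)² = 110 ℏ²; L_z,max = 5ℏ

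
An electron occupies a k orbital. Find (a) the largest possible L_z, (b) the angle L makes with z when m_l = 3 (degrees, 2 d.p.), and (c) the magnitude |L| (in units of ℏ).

L_z,max = 7ℏ; θ(m_l=3) ≈ 66.37°; |L| = 2√14 ℏ ≈ 7.483ℏ

For a k orbital, l = 7.
L_z,max = lℏ = 7ℏ.
For m_l = 3: cos θ = 3/√56, θ ≈ 66.37°.
|L| = ℏ√(7·8) = 2√14 ℏ ≈ 7.483ℏ.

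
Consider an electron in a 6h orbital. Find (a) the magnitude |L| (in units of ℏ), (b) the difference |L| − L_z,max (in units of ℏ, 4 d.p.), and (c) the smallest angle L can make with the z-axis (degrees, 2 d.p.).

|L| = √30 ℏ ≈ 5.477ℏ; |L|−L_z,max ≈ 0.4772ℏ; θ_min ≈ 24.09°

For 6h, l = 5.
|L| = ℏ√(5·6) = √30 ℏ ≈ 5.477ℏ.
|L| − L_z,max = (√30 − 5)ℏ ≈ 0.4772ℏ.
cos θ_min = 5/√30, so θ_min ≈ 24.09°.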